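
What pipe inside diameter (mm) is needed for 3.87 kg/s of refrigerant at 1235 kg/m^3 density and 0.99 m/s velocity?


A = m_dot / (rho * v) = 3.87 / (1235 * 0.99) = 0.003165255797 m^2
d = sqrt(4*A/pi) * 1000
d = 63.5 mm

63.5


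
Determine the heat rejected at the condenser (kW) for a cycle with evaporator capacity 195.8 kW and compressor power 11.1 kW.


Q_cond = Q_evap + W
Q_cond = 195.8 + 11.1
Q_cond = 206.9 kW

206.9


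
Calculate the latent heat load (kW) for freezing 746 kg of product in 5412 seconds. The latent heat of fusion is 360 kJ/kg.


Q_lat = m * h_fg / t
Q_lat = 746 * 360 / 5412
Q_lat = 49.62 kW

49.62


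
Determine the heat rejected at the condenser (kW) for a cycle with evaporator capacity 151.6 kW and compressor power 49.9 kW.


Q_cond = Q_evap + W
Q_cond = 151.6 + 49.9
Q_cond = 201.5 kW

201.5


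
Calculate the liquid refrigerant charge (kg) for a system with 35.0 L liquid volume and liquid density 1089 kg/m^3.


Charge = V * rho / 1000
Charge = 35.0 * 1089 / 1000
Charge = 38.12 kg

38.12


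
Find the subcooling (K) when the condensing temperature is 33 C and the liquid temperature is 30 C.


Subcooling = T_cond - T_liquid
Subcooling = 33 - 30
Subcooling = 3 K

3


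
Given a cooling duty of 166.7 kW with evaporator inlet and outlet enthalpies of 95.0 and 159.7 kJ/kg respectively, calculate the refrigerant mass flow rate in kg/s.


dh = 159.7 - 95.0 = 64.7 kJ/kg
m_dot = Q / dh = 166.7 / 64.7 = 2.5765 kg/s

2.5765


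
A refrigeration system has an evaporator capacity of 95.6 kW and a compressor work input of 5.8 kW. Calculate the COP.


COP = Q_evap / W
COP = 95.6 / 5.8
COP = 16.483

16.483


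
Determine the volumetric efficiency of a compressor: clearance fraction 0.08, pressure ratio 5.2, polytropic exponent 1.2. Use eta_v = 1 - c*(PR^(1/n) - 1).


PR^(1/n) = 5.2^(1/1.2) = 3.95065816
eta_v = 1 - 0.08 * (3.95065816 - 1)
eta_v = 0.7639

0.7639


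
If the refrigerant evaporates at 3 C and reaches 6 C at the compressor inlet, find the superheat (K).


Superheat = T_suction - T_evap
Superheat = 6 - (3)
Superheat = 3 K

3


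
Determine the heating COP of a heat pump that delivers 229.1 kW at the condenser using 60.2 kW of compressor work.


COP_hp = Q_cond / W
COP_hp = 229.1 / 60.2
COP_hp = 3.806

3.806


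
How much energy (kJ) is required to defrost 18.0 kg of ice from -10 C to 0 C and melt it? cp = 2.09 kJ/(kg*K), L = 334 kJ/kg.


Sensible heat = cp * dT = 2.09 * 10 = 20.9 kJ/kg
Total per kg = 20.9 + 334 = 354.9 kJ/kg
Q = m * total = 18.0 * 354.9
Q = 6388.2 kJ

6388.2


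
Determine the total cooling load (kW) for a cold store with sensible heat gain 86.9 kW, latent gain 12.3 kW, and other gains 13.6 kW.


Q_total = Q_s + Q_l + Q_misc
Q_total = 86.9 + 12.3 + 13.6
Q_total = 112.8 kW

112.8


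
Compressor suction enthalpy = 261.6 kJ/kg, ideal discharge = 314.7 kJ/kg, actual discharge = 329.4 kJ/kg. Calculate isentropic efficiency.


dh_ideal = 314.7 - 261.6 = 53.1 kJ/kg
dh_actual = 329.4 - 261.6 = 67.8 kJ/kg
eta_s = dh_ideal / dh_actual = 53.1 / 67.8
eta_s = 0.7832

0.7832


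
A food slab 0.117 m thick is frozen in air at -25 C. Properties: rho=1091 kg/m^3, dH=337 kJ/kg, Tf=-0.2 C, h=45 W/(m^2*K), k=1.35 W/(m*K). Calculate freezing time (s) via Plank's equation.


dT = -0.2 - (-25) = 24.8 K
term1 = a/(2h) = 0.117/(2*45) = 0.0013
term2 = a^2/(8k) = 0.117^2/(8*1.35) = 0.0012675
t = rho*dH*1000/dT * (term1 + term2)
t = 1091*337*1000/24.8 * (0.0013 + 0.0012675)
t = 38064 s

38064


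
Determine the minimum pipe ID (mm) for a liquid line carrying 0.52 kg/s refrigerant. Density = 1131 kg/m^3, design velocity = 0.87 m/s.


A = m_dot / (rho * v) = 0.52 / (1131 * 0.87) = 0.0005284713965 m^2
d = sqrt(4*A/pi) * 1000
d = 25.9 mm

25.9


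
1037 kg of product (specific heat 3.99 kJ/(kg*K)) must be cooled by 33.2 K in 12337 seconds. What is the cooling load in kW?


Q = m * cp * dT / t
Q = 1037 * 3.99 * 33.2 / 12337
Q = 11.135 kW

11.135


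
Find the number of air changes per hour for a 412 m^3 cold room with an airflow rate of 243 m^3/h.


ACH = flow / volume
ACH = 243 / 412
ACH = 0.59

0.59


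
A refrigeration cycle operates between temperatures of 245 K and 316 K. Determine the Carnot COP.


dT = 316 - 245 = 71 K
COP_carnot = T_cold / dT = 245 / 71
COP_carnot = 3.451

3.451


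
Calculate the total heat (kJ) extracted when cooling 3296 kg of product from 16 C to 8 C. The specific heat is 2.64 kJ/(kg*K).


dT = 16 - (8) = 8 K
Q = m * cp * dT = 3296 * 2.64 * 8
Q = 69612 kJ

69612


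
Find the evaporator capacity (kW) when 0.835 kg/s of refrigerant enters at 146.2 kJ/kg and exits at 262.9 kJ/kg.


dh = 262.9 - 146.2 = 116.7 kJ/kg
Q_evap = m_dot * dh = 0.835 * 116.7
Q_evap = 97.44 kW

97.44


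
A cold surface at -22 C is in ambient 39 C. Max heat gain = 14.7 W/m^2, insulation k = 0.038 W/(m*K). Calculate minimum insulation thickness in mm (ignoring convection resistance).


dT = 39 - (-22) = 61 K
thickness = k * dT / q_max * 1000
thickness = 0.038 * 61 / 14.7 * 1000
thickness = 157.7 mm

157.7


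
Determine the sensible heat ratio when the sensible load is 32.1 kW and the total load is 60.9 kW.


SHR = Q_sensible / Q_total
SHR = 32.1 / 60.9
SHR = 0.527

0.527


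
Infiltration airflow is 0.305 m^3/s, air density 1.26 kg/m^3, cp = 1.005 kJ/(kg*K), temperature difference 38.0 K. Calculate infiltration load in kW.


Q = V_dot * rho * cp * dT
Q = 0.305 * 1.26 * 1.005 * 38.0
Q = 14.676 kW

14.676


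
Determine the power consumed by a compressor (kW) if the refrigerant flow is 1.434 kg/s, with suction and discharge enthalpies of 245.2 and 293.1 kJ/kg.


dh = 293.1 - 245.2 = 47.9 kJ/kg
W = m_dot * dh = 1.434 * 47.9 = 68.69 kW

68.69


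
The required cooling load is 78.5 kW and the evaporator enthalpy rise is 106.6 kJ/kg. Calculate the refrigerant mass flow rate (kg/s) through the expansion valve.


m_dot = Q / dh
m_dot = 78.5 / 106.6
m_dot = 0.7364 kg/s

0.7364


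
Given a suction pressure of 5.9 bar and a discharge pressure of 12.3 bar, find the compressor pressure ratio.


PR = P_high / P_low
PR = 12.3 / 5.9
PR = 2.085

2.085


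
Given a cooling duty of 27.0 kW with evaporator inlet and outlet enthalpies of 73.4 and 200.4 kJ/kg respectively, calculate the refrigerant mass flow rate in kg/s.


dh = 200.4 - 73.4 = 127.0 kJ/kg
m_dot = Q / dh = 27.0 / 127.0 = 0.2126 kg/s

0.2126


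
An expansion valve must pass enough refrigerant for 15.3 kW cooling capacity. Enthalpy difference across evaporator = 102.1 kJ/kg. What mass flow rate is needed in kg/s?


m_dot = Q / dh
m_dot = 15.3 / 102.1
m_dot = 0.1499 kg/s

0.1499


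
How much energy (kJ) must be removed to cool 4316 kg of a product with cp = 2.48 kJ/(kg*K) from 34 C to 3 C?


dT = 34 - (3) = 31 K
Q = m * cp * dT = 4316 * 2.48 * 31
Q = 331814 kJ

331814


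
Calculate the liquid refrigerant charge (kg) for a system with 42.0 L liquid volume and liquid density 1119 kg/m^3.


Charge = V * rho / 1000
Charge = 42.0 * 1119 / 1000
Charge = 47.0 kg

47.0


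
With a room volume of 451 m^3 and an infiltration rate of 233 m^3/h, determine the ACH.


ACH = flow / volume
ACH = 233 / 451
ACH = 0.517

0.517


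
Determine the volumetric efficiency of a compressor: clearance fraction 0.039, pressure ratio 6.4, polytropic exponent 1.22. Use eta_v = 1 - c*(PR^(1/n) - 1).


PR^(1/n) = 6.4^(1/1.22) = 4.57934388
eta_v = 1 - 0.039 * (4.57934388 - 1)
eta_v = 0.8604

0.8604


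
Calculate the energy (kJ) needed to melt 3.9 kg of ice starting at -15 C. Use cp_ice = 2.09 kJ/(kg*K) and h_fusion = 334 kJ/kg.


Sensible heat = cp * dT = 2.09 * 15 = 31.35 kJ/kg
Total per kg = 31.35 + 334 = 365.35 kJ/kg
Q = m * total = 3.9 * 365.35
Q = 1424.9 kJ

1424.9


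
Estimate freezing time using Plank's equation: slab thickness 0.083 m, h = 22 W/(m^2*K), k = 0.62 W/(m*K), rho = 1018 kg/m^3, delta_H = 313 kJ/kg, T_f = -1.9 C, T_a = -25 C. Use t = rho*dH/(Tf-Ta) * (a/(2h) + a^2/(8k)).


dT = -1.9 - (-25) = 23.1 K
term1 = a/(2h) = 0.083/(2*22) = 0.001886363636
term2 = a^2/(8k) = 0.083^2/(8*0.62) = 0.00138891129
t = rho*dH*1000/dT * (term1 + term2)
t = 1018*313*1000/23.1 * (0.001886363636 + 0.00138891129)
t = 45178 s

45178


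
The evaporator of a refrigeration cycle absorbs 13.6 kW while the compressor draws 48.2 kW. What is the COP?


COP = Q_evap / W
COP = 13.6 / 48.2
COP = 0.282

0.282


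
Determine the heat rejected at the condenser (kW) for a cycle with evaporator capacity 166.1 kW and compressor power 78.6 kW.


Q_cond = Q_evap + W
Q_cond = 166.1 + 78.6
Q_cond = 244.7 kW

244.7


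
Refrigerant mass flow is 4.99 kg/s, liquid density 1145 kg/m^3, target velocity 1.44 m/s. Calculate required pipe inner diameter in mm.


A = m_dot / (rho * v) = 4.99 / (1145 * 1.44) = 0.003026443474 m^2
d = sqrt(4*A/pi) * 1000
d = 62.1 mm

62.1


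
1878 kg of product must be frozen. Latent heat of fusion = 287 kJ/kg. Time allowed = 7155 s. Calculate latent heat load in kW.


Q_lat = m * h_fg / t
Q_lat = 1878 * 287 / 7155
Q_lat = 75.33 kW

75.33


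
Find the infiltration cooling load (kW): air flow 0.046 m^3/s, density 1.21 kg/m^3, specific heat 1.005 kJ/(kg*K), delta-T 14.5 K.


Q = V_dot * rho * cp * dT
Q = 0.046 * 1.21 * 1.005 * 14.5
Q = 0.811 kW

0.811


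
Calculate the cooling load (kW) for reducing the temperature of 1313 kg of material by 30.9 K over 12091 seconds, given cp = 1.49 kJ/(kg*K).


Q = m * cp * dT / t
Q = 1313 * 1.49 * 30.9 / 12091
Q = 5.0 kW

5.0


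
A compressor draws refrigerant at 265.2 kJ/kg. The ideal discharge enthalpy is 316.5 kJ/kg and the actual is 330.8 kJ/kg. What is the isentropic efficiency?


dh_ideal = 316.5 - 265.2 = 51.3 kJ/kg
dh_actual = 330.8 - 265.2 = 65.6 kJ/kg
eta_s = dh_ideal / dh_actual = 51.3 / 65.6
eta_s = 0.782

0.782


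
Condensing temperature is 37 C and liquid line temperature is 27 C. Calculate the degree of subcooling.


Subcooling = T_cond - T_liquid
Subcooling = 37 - 27
Subcooling = 10 K

10


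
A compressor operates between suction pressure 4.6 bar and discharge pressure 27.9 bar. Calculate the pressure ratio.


PR = P_high / P_low
PR = 27.9 / 4.6
PR = 6.065

6.065


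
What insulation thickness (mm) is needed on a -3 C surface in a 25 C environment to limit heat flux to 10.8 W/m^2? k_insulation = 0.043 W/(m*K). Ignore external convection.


dT = 25 - (-3) = 28 K
thickness = k * dT / q_max * 1000
thickness = 0.043 * 28 / 10.8 * 1000
thickness = 111.5 mm

111.5


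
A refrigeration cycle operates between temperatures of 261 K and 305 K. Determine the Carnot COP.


dT = 305 - 261 = 44 K
COP_carnot = T_cold / dT = 261 / 44
COP_carnot = 5.932

5.932


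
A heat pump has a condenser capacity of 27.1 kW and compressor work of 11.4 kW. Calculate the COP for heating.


COP_hp = Q_cond / W
COP_hp = 27.1 / 11.4
COP_hp = 2.377

2.377


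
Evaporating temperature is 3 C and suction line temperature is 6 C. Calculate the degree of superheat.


Superheat = T_suction - T_evap
Superheat = 6 - (3)
Superheat = 3 K

3


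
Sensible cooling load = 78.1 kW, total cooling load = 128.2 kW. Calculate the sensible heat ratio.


SHR = Q_sensible / Q_total
SHR = 78.1 / 128.2
SHR = 0.609

0.609


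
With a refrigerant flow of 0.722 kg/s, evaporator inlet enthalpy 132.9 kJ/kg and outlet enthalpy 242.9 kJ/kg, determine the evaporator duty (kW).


dh = 242.9 - 132.9 = 110.0 kJ/kg
Q_evap = m_dot * dh = 0.722 * 110.0
Q_evap = 79.42 kW

79.42


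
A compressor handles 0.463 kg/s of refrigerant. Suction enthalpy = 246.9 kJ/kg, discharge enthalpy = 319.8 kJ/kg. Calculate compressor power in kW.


dh = 319.8 - 246.9 = 72.9 kJ/kg
W = m_dot * dh = 0.463 * 72.9 = 33.75 kW

33.75


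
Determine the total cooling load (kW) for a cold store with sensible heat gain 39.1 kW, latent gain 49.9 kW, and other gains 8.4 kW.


Q_total = Q_s + Q_l + Q_misc
Q_total = 39.1 + 49.9 + 8.4
Q_total = 97.4 kW

97.4


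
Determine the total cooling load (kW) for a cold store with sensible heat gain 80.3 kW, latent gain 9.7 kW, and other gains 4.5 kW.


Q_total = Q_s + Q_l + Q_misc
Q_total = 80.3 + 9.7 + 4.5
Q_total = 94.5 kW

94.5


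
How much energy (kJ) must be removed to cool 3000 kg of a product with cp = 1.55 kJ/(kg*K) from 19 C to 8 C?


dT = 19 - (8) = 11 K
Q = m * cp * dT = 3000 * 1.55 * 11
Q = 51150 kJ

51150


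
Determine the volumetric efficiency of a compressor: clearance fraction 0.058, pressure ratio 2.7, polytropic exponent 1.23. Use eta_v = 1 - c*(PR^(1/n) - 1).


PR^(1/n) = 2.7^(1/1.23) = 2.24234404
eta_v = 1 - 0.058 * (2.24234404 - 1)
eta_v = 0.9279

0.9279


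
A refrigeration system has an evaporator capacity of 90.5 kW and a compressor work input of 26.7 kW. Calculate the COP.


COP = Q_evap / W
COP = 90.5 / 26.7
COP = 3.39

3.39


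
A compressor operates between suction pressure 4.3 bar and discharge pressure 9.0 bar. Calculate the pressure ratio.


PR = P_high / P_low
PR = 9.0 / 4.3
PR = 2.093

2.093


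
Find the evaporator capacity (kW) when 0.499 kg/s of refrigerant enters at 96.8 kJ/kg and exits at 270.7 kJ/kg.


dh = 270.7 - 96.8 = 173.9 kJ/kg
Q_evap = m_dot * dh = 0.499 * 173.9
Q_evap = 86.78 kW

86.78


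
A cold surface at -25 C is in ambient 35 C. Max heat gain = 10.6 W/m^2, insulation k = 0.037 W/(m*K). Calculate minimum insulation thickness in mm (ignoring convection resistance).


dT = 35 - (-25) = 60 K
thickness = k * dT / q_max * 1000
thickness = 0.037 * 60 / 10.6 * 1000
thickness = 209.4 mm

209.4


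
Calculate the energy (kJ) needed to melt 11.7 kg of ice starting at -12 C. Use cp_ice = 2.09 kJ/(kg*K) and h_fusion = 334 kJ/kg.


Sensible heat = cp * dT = 2.09 * 12 = 25.08 kJ/kg
Total per kg = 25.08 + 334 = 359.08 kJ/kg
Q = m * total = 11.7 * 359.08
Q = 4201.2 kJ

4201.2


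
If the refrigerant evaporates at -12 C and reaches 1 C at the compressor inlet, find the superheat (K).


Superheat = T_suction - T_evap
Superheat = 1 - (-12)
Superheat = 13 K

13


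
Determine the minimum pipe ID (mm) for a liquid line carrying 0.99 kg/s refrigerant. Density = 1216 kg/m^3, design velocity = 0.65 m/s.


A = m_dot / (rho * v) = 0.99 / (1216 * 0.65) = 0.001252530364 m^2
d = sqrt(4*A/pi) * 1000
d = 39.9 mm

39.9


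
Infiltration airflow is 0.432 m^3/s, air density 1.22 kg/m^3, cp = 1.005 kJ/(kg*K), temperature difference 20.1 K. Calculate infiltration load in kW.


Q = V_dot * rho * cp * dT
Q = 0.432 * 1.22 * 1.005 * 20.1
Q = 10.646 kW

10.646


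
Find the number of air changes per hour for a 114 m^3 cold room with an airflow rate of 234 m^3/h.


ACH = flow / volume
ACH = 234 / 114
ACH = 2.053

2.053


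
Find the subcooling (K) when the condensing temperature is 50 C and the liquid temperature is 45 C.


Subcooling = T_cond - T_liquid
Subcooling = 50 - 45
Subcooling = 5 K

5


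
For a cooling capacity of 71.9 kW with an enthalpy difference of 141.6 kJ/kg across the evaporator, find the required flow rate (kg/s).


m_dot = Q / dh
m_dot = 71.9 / 141.6
m_dot = 0.5078 kg/s

0.5078


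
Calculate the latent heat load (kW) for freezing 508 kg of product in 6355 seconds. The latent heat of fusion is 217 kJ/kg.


Q_lat = m * h_fg / t
Q_lat = 508 * 217 / 6355
Q_lat = 17.35 kW

17.35


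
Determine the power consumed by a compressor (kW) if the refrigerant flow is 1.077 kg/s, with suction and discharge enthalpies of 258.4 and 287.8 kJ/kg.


dh = 287.8 - 258.4 = 29.4 kJ/kg
W = m_dot * dh = 1.077 * 29.4 = 31.66 kW

31.66


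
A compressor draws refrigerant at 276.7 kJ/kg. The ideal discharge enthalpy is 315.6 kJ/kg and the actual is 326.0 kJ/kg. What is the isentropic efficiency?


dh_ideal = 315.6 - 276.7 = 38.9 kJ/kg
dh_actual = 326.0 - 276.7 = 49.3 kJ/kg
eta_s = dh_ideal / dh_actual = 38.9 / 49.3
eta_s = 0.789

0.789


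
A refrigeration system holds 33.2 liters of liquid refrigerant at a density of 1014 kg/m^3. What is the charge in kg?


Charge = V * rho / 1000
Charge = 33.2 * 1014 / 1000
Charge = 33.66 kg

33.66


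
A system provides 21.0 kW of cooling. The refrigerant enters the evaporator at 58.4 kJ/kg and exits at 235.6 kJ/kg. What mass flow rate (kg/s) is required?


dh = 235.6 - 58.4 = 177.2 kJ/kg
m_dot = Q / dh = 21.0 / 177.2 = 0.1185 kg/s

0.1185


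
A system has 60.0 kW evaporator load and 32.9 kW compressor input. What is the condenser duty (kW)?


Q_cond = Q_evap + W
Q_cond = 60.0 + 32.9
Q_cond = 92.9 kW

92.9


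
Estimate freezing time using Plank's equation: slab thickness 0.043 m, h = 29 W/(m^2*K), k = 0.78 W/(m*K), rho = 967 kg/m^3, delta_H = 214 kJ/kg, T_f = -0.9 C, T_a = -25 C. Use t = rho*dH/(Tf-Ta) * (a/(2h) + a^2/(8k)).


dT = -0.9 - (-25) = 24.1 K
term1 = a/(2h) = 0.043/(2*29) = 0.0007413793103
term2 = a^2/(8k) = 0.043^2/(8*0.78) = 0.0002963141026
t = rho*dH*1000/dT * (term1 + term2)
t = 967*214*1000/24.1 * (0.0007413793103 + 0.0002963141026)
t = 8910 s

8910


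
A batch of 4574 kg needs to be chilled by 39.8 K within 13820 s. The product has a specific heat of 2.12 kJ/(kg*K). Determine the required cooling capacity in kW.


Q = m * cp * dT / t
Q = 4574 * 2.12 * 39.8 / 13820
Q = 27.926 kW

27.926


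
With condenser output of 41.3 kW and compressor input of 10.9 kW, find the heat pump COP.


COP_hp = Q_cond / W
COP_hp = 41.3 / 10.9
COP_hp = 3.789

3.789


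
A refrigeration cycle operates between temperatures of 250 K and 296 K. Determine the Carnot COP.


dT = 296 - 250 = 46 K
COP_carnot = T_cold / dT = 250 / 46
COP_carnot = 5.435

5.435


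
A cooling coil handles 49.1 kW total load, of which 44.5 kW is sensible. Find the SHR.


SHR = Q_sensible / Q_total
SHR = 44.5 / 49.1
SHR = 0.906

0.906


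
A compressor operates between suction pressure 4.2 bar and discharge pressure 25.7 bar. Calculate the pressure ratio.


PR = P_high / P_low
PR = 25.7 / 4.2
PR = 6.119

6.119


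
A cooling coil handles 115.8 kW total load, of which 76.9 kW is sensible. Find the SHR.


SHR = Q_sensible / Q_total
SHR = 76.9 / 115.8
SHR = 0.664

0.664


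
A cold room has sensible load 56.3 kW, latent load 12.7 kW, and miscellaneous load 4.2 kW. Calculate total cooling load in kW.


Q_total = Q_s + Q_l + Q_misc
Q_total = 56.3 + 12.7 + 4.2
Q_total = 73.2 kW

73.2


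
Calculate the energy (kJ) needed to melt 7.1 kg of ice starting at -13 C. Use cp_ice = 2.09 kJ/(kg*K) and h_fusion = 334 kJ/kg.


Sensible heat = cp * dT = 2.09 * 13 = 27.17 kJ/kg
Total per kg = 27.17 + 334 = 361.17 kJ/kg
Q = m * total = 7.1 * 361.17
Q = 2564.3 kJ

2564.3


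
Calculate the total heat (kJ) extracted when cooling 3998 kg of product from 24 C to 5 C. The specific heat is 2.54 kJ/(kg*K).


dT = 24 - (5) = 19 K
Q = m * cp * dT = 3998 * 2.54 * 19
Q = 192943 kJ

192943


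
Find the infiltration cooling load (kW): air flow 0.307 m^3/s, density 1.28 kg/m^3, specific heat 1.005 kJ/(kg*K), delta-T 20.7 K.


Q = V_dot * rho * cp * dT
Q = 0.307 * 1.28 * 1.005 * 20.7
Q = 8.175 kW

8.175


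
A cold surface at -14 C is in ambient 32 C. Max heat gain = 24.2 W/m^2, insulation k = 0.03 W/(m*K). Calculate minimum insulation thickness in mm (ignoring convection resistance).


dT = 32 - (-14) = 46 K
thickness = k * dT / q_max * 1000
thickness = 0.03 * 46 / 24.2 * 1000
thickness = 57.0 mm

57.0


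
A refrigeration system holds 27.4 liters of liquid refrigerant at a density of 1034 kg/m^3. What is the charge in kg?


Charge = V * rho / 1000
Charge = 27.4 * 1034 / 1000
Charge = 28.33 kg

28.33


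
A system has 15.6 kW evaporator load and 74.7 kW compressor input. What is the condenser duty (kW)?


Q_cond = Q_evap + W
Q_cond = 15.6 + 74.7
Q_cond = 90.3 kW

90.3


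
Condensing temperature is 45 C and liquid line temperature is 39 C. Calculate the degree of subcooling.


Subcooling = T_cond - T_liquid
Subcooling = 45 - 39
Subcooling = 6 K

6


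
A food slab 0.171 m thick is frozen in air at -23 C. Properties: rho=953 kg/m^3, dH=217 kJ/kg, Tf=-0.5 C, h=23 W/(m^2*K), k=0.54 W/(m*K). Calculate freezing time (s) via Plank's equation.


dT = -0.5 - (-23) = 22.5 K
term1 = a/(2h) = 0.171/(2*23) = 0.003717391304
term2 = a^2/(8k) = 0.171^2/(8*0.54) = 0.00676875
t = rho*dH*1000/dT * (term1 + term2)
t = 953*217*1000/22.5 * (0.003717391304 + 0.00676875)
t = 96380 s

96380


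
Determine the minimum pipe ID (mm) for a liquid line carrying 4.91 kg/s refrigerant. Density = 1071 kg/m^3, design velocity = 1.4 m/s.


A = m_dot / (rho * v) = 4.91 / (1071 * 1.4) = 0.003274643191 m^2
d = sqrt(4*A/pi) * 1000
d = 64.6 mm

64.6


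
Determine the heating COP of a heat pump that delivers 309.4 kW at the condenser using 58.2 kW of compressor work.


COP_hp = Q_cond / W
COP_hp = 309.4 / 58.2
COP_hp = 5.316

5.316


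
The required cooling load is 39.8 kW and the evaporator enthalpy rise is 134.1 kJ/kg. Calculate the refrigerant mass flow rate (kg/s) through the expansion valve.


m_dot = Q / dh
m_dot = 39.8 / 134.1
m_dot = 0.2968 kg/s

0.2968


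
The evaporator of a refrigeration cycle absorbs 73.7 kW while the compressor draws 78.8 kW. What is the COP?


COP = Q_evap / W
COP = 73.7 / 78.8
COP = 0.935

0.935


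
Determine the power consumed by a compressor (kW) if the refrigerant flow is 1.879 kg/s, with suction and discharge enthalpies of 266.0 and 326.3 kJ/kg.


dh = 326.3 - 266.0 = 60.3 kJ/kg
W = m_dot * dh = 1.879 * 60.3 = 113.3 kW

113.3


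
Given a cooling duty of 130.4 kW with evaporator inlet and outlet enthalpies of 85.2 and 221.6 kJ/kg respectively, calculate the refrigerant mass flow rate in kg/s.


dh = 221.6 - 85.2 = 136.4 kJ/kg
m_dot = Q / dh = 130.4 / 136.4 = 0.956 kg/s

0.956


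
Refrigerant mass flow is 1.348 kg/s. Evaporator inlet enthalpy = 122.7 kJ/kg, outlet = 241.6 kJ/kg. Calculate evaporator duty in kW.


dh = 241.6 - 122.7 = 118.9 kJ/kg
Q_evap = m_dot * dh = 1.348 * 118.9
Q_evap = 160.28 kW

160.28


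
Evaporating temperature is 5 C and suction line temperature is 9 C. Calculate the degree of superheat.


Superheat = T_suction - T_evap
Superheat = 9 - (5)
Superheat = 4 K

4


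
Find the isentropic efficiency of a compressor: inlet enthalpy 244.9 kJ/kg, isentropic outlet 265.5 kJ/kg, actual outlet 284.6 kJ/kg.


dh_ideal = 265.5 - 244.9 = 20.6 kJ/kg
dh_actual = 284.6 - 244.9 = 39.7 kJ/kg
eta_s = dh_ideal / dh_actual = 20.6 / 39.7
eta_s = 0.5189

0.5189


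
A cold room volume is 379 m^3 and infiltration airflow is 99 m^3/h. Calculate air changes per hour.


ACH = flow / volume
ACH = 99 / 379
ACH = 0.261

0.261


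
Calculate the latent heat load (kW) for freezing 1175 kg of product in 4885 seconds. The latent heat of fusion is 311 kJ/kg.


Q_lat = m * h_fg / t
Q_lat = 1175 * 311 / 4885
Q_lat = 74.81 kW

74.81


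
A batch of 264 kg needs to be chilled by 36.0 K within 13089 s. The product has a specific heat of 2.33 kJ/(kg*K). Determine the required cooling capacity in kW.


Q = m * cp * dT / t
Q = 264 * 2.33 * 36.0 / 13089
Q = 1.692 kW

1.692


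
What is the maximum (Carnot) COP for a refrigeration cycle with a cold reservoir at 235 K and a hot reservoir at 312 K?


dT = 312 - 235 = 77 K
COP_carnot = T_cold / dT = 235 / 77
COP_carnot = 3.052

3.052


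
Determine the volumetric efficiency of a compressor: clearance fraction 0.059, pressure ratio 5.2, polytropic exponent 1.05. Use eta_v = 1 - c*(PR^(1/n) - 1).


PR^(1/n) = 5.2^(1/1.05) = 4.8073744
eta_v = 1 - 0.059 * (4.8073744 - 1)
eta_v = 0.7754

0.7754


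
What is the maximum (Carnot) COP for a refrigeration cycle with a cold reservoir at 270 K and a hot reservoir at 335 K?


dT = 335 - 270 = 65 K
COP_carnot = T_cold / dT = 270 / 65
COP_carnot = 4.154

4.154


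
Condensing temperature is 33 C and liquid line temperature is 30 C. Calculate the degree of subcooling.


Subcooling = T_cond - T_liquid
Subcooling = 33 - 30
Subcooling = 3 K

3


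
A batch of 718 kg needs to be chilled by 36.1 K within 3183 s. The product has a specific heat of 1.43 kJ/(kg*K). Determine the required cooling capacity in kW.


Q = m * cp * dT / t
Q = 718 * 1.43 * 36.1 / 3183
Q = 11.645 kW

11.645


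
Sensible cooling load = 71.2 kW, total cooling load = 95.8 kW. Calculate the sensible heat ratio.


SHR = Q_sensible / Q_total
SHR = 71.2 / 95.8
SHR = 0.743

0.743


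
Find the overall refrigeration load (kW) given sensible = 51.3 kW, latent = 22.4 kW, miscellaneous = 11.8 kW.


Q_total = Q_s + Q_l + Q_misc
Q_total = 51.3 + 22.4 + 11.8
Q_total = 85.5 kW

85.5


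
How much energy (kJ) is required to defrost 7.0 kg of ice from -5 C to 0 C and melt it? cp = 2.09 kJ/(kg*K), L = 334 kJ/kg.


Sensible heat = cp * dT = 2.09 * 5 = 10.45 kJ/kg
Total per kg = 10.45 + 334 = 344.45 kJ/kg
Q = m * total = 7.0 * 344.45
Q = 2411.2 kJ

2411.2


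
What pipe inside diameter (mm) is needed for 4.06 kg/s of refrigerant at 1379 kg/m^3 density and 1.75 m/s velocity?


A = m_dot / (rho * v) = 4.06 / (1379 * 1.75) = 0.001682378535 m^2
d = sqrt(4*A/pi) * 1000
d = 46.3 mm

46.3


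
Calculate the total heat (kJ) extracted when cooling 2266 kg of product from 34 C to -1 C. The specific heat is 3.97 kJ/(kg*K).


dT = 34 - (-1) = 35 K
Q = m * cp * dT = 2266 * 3.97 * 35
Q = 314861 kJ

314861


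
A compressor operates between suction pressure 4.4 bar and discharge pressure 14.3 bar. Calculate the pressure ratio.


PR = P_high / P_low
PR = 14.3 / 4.4
PR = 3.25

3.25


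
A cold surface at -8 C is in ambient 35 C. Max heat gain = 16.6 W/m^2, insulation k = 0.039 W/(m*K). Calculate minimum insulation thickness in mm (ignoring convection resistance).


dT = 35 - (-8) = 43 K
thickness = k * dT / q_max * 1000
thickness = 0.039 * 43 / 16.6 * 1000
thickness = 101.0 mm

101.0


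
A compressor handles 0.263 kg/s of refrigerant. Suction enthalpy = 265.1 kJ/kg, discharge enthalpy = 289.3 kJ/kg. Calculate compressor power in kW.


dh = 289.3 - 265.1 = 24.2 kJ/kg
W = m_dot * dh = 0.263 * 24.2 = 6.36 kW

6.36


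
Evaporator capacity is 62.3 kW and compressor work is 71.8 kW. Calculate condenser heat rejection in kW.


Q_cond = Q_evap + W
Q_cond = 62.3 + 71.8
Q_cond = 134.1 kW

134.1


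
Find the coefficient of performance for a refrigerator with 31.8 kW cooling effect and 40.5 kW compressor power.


COP = Q_evap / W
COP = 31.8 / 40.5
COP = 0.785

0.785


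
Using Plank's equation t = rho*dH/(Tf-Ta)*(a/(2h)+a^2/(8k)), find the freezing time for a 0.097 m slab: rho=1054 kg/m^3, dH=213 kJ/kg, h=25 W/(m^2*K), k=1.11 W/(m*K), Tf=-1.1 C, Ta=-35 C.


dT = -1.1 - (-35) = 33.9 K
term1 = a/(2h) = 0.097/(2*25) = 0.00194
term2 = a^2/(8k) = 0.097^2/(8*1.11) = 0.001059572072
t = rho*dH*1000/dT * (term1 + term2)
t = 1054*213*1000/33.9 * (0.00194 + 0.001059572072)
t = 19865 s

19865


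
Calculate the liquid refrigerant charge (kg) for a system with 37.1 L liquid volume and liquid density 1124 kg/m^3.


Charge = V * rho / 1000
Charge = 37.1 * 1124 / 1000
Charge = 41.7 kg

41.7


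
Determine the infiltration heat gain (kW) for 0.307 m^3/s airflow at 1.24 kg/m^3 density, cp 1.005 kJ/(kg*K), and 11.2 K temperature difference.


Q = V_dot * rho * cp * dT
Q = 0.307 * 1.24 * 1.005 * 11.2
Q = 4.285 kW

4.285


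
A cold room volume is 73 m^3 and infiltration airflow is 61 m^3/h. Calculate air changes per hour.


ACH = flow / volume
ACH = 61 / 73
ACH = 0.836

0.836


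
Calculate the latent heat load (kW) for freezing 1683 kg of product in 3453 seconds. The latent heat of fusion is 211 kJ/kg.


Q_lat = m * h_fg / t
Q_lat = 1683 * 211 / 3453
Q_lat = 102.84 kW

102.84


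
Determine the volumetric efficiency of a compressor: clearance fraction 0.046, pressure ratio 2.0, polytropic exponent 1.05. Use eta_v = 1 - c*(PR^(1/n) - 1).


PR^(1/n) = 2.0^(1/1.05) = 1.93506356
eta_v = 1 - 0.046 * (1.93506356 - 1)
eta_v = 0.957

0.957


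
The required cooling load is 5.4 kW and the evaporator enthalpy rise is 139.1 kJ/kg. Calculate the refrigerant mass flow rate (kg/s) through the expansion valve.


m_dot = Q / dh
m_dot = 5.4 / 139.1
m_dot = 0.0388 kg/s

0.0388


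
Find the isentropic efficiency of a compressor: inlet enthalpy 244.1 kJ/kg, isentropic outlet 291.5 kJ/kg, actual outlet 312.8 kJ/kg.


dh_ideal = 291.5 - 244.1 = 47.4 kJ/kg
dh_actual = 312.8 - 244.1 = 68.7 kJ/kg
eta_s = dh_ideal / dh_actual = 47.4 / 68.7
eta_s = 0.69

0.69


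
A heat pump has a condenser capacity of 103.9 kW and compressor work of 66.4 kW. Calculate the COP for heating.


COP_hp = Q_cond / W
COP_hp = 103.9 / 66.4
COP_hp = 1.565

1.565


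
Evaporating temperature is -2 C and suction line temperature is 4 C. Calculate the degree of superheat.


Superheat = T_suction - T_evap
Superheat = 4 - (-2)
Superheat = 6 K

6


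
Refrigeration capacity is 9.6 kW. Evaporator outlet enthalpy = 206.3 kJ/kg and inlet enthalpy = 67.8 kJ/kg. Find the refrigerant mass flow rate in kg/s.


dh = 206.3 - 67.8 = 138.5 kJ/kg
m_dot = Q / dh = 9.6 / 138.5 = 0.0693 kg/s

0.0693


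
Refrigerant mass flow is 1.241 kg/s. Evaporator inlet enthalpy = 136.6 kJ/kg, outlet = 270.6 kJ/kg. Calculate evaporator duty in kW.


dh = 270.6 - 136.6 = 134.0 kJ/kg
Q_evap = m_dot * dh = 1.241 * 134.0
Q_evap = 166.29 kW

166.29


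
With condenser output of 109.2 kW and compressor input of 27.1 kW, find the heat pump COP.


COP_hp = Q_cond / W
COP_hp = 109.2 / 27.1
COP_hp = 4.03

4.03


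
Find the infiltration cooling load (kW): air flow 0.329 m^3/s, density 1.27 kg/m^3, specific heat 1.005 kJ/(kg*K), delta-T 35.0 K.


Q = V_dot * rho * cp * dT
Q = 0.329 * 1.27 * 1.005 * 35.0
Q = 14.697 kW

14.697


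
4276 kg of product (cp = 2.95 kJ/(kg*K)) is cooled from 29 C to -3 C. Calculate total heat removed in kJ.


dT = 29 - (-3) = 32 K
Q = m * cp * dT = 4276 * 2.95 * 32
Q = 403654 kJ

403654


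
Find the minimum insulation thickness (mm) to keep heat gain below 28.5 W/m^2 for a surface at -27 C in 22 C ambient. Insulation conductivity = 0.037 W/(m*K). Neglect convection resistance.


dT = 22 - (-27) = 49 K
thickness = k * dT / q_max * 1000
thickness = 0.037 * 49 / 28.5 * 1000
thickness = 63.6 mm

63.6


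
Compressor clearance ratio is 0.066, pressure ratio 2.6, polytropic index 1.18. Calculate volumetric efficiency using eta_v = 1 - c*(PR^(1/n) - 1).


PR^(1/n) = 2.6^(1/1.18) = 2.24735835
eta_v = 1 - 0.066 * (2.24735835 - 1)
eta_v = 0.9177

0.9177


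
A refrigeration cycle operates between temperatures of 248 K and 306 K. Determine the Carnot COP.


dT = 306 - 248 = 58 K
COP_carnot = T_cold / dT = 248 / 58
COP_carnot = 4.276

4.276


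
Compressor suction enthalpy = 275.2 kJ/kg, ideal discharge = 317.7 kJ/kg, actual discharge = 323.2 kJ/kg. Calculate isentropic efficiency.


dh_ideal = 317.7 - 275.2 = 42.5 kJ/kg
dh_actual = 323.2 - 275.2 = 48.0 kJ/kg
eta_s = dh_ideal / dh_actual = 42.5 / 48.0
eta_s = 0.8854

0.8854


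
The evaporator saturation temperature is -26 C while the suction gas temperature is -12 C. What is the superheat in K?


Superheat = T_suction - T_evap
Superheat = -12 - (-26)
Superheat = 14 K

14


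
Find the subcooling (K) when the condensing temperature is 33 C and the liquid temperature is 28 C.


Subcooling = T_cond - T_liquid
Subcooling = 33 - 28
Subcooling = 5 K

5


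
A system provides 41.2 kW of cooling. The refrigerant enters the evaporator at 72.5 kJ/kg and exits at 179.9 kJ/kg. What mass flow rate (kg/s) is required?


dh = 179.9 - 72.5 = 107.4 kJ/kg
m_dot = Q / dh = 41.2 / 107.4 = 0.3836 kg/s

0.3836


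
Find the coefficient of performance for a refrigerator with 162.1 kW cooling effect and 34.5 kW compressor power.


COP = Q_evap / W
COP = 162.1 / 34.5
COP = 4.699

4.699


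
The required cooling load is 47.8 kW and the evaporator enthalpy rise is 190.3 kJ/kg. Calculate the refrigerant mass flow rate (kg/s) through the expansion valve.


m_dot = Q / dh
m_dot = 47.8 / 190.3
m_dot = 0.2512 kg/s

0.2512


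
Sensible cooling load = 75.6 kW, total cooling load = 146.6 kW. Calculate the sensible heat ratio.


SHR = Q_sensible / Q_total
SHR = 75.6 / 146.6
SHR = 0.516

0.516


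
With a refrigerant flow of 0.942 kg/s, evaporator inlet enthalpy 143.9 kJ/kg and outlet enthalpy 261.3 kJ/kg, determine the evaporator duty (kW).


dh = 261.3 - 143.9 = 117.4 kJ/kg
Q_evap = m_dot * dh = 0.942 * 117.4
Q_evap = 110.59 kW

110.59


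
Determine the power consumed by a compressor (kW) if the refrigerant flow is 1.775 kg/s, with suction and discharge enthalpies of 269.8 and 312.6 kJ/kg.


dh = 312.6 - 269.8 = 42.8 kJ/kg
W = m_dot * dh = 1.775 * 42.8 = 75.97 kW

75.97


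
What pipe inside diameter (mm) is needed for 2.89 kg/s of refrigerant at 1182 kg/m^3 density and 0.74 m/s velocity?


A = m_dot / (rho * v) = 2.89 / (1182 * 0.74) = 0.003304065487 m^2
d = sqrt(4*A/pi) * 1000
d = 64.9 mm

64.9


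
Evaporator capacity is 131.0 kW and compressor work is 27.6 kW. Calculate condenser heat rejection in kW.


Q_cond = Q_evap + W
Q_cond = 131.0 + 27.6
Q_cond = 158.6 kW

158.6


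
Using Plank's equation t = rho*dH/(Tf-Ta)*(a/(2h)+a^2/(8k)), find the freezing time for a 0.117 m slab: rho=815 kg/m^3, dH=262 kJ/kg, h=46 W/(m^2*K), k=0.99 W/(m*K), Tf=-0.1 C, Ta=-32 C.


dT = -0.1 - (-32) = 31.9 K
term1 = a/(2h) = 0.117/(2*46) = 0.00127173913
term2 = a^2/(8k) = 0.117^2/(8*0.99) = 0.001728409091
t = rho*dH*1000/dT * (term1 + term2)
t = 815*262*1000/31.9 * (0.00127173913 + 0.001728409091)
t = 20082 s

20082


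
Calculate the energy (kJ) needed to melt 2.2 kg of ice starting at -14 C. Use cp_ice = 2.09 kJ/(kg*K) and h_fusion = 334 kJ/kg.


Sensible heat = cp * dT = 2.09 * 14 = 29.26 kJ/kg
Total per kg = 29.26 + 334 = 363.26 kJ/kg
Q = m * total = 2.2 * 363.26
Q = 799.2 kJ

799.2


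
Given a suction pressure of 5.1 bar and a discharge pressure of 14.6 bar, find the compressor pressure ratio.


PR = P_high / P_low
PR = 14.6 / 5.1
PR = 2.863

2.863


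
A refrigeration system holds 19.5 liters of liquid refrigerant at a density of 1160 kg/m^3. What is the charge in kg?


Charge = V * rho / 1000
Charge = 19.5 * 1160 / 1000
Charge = 22.62 kg

22.62


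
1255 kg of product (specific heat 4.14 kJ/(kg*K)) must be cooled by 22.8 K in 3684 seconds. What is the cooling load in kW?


Q = m * cp * dT / t
Q = 1255 * 4.14 * 22.8 / 3684
Q = 32.156 kW

32.156


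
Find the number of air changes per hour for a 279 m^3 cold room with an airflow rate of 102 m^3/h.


ACH = flow / volume
ACH = 102 / 279
ACH = 0.366

0.366


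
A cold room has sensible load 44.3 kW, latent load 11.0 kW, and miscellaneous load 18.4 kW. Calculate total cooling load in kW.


Q_total = Q_s + Q_l + Q_misc
Q_total = 44.3 + 11.0 + 18.4
Q_total = 73.7 kW

73.7


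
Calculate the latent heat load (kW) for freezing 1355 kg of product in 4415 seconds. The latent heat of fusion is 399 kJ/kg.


Q_lat = m * h_fg / t
Q_lat = 1355 * 399 / 4415
Q_lat = 122.46 kW

122.46


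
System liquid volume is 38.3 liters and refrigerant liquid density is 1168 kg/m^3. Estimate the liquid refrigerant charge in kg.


Charge = V * rho / 1000
Charge = 38.3 * 1168 / 1000
Charge = 44.73 kg

44.73


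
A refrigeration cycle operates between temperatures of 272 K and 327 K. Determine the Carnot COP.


dT = 327 - 272 = 55 K
COP_carnot = T_cold / dT = 272 / 55
COP_carnot = 4.945

4.945


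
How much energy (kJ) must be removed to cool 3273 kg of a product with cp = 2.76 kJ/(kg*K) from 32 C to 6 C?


dT = 32 - (6) = 26 K
Q = m * cp * dT = 3273 * 2.76 * 26
Q = 234870 kJ

234870


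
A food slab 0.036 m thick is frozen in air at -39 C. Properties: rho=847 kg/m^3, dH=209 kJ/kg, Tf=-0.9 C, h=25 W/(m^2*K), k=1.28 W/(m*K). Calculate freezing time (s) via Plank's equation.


dT = -0.9 - (-39) = 38.1 K
term1 = a/(2h) = 0.036/(2*25) = 0.00072
term2 = a^2/(8k) = 0.036^2/(8*1.28) = 0.0001265625
t = rho*dH*1000/dT * (term1 + term2)
t = 847*209*1000/38.1 * (0.00072 + 0.0001265625)
t = 3933 s

3933


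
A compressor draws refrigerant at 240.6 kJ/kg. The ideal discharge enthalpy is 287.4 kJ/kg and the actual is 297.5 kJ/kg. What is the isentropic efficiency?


dh_ideal = 287.4 - 240.6 = 46.8 kJ/kg
dh_actual = 297.5 - 240.6 = 56.9 kJ/kg
eta_s = dh_ideal / dh_actual = 46.8 / 56.9
eta_s = 0.8225

0.8225


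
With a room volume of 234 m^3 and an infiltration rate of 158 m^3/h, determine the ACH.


ACH = flow / volume
ACH = 158 / 234
ACH = 0.675

0.675


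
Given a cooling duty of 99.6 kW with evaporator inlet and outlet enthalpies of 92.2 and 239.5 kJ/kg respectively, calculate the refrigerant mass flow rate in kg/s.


dh = 239.5 - 92.2 = 147.3 kJ/kg
m_dot = Q / dh = 99.6 / 147.3 = 0.6762 kg/s

0.6762


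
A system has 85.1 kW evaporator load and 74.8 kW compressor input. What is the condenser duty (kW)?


Q_cond = Q_evap + W
Q_cond = 85.1 + 74.8
Q_cond = 159.9 kW

159.9


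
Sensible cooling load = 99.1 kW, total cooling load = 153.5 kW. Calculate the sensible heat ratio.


SHR = Q_sensible / Q_total
SHR = 99.1 / 153.5
SHR = 0.646

0.646


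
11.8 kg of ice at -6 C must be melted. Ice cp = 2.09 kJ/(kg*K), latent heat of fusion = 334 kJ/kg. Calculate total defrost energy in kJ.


Sensible heat = cp * dT = 2.09 * 6 = 12.54 kJ/kg
Total per kg = 12.54 + 334 = 346.54 kJ/kg
Q = m * total = 11.8 * 346.54
Q = 4089.2 kJ

4089.2


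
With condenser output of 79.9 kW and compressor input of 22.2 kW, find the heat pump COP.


COP_hp = Q_cond / W
COP_hp = 79.9 / 22.2
COP_hp = 3.599

3.599


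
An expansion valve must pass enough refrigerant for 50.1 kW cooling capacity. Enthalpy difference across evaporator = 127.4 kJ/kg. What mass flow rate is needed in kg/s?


m_dot = Q / dh
m_dot = 50.1 / 127.4
m_dot = 0.3932 kg/s

0.3932


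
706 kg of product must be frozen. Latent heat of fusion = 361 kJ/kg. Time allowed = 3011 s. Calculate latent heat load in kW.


Q_lat = m * h_fg / t
Q_lat = 706 * 361 / 3011
Q_lat = 84.64 kW

84.64


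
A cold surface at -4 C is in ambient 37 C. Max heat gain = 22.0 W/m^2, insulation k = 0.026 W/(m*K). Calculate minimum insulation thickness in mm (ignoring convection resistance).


dT = 37 - (-4) = 41 K
thickness = k * dT / q_max * 1000
thickness = 0.026 * 41 / 22.0 * 1000
thickness = 48.5 mm

48.5


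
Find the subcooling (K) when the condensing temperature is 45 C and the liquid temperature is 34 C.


Subcooling = T_cond - T_liquid
Subcooling = 45 - 34
Subcooling = 11 K

11


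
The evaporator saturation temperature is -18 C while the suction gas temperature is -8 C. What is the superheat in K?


Superheat = T_suction - T_evap
Superheat = -8 - (-18)
Superheat = 10 K

10


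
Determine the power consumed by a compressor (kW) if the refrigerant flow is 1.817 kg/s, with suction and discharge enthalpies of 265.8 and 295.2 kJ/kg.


dh = 295.2 - 265.8 = 29.4 kJ/kg
W = m_dot * dh = 1.817 * 29.4 = 53.42 kW

53.42


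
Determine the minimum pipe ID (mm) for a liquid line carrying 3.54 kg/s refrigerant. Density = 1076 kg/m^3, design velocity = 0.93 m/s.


A = m_dot / (rho * v) = 3.54 / (1076 * 0.93) = 0.003537594436 m^2
d = sqrt(4*A/pi) * 1000
d = 67.1 mm

67.1


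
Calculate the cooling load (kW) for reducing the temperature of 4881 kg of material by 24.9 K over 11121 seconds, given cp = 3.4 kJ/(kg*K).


Q = m * cp * dT / t
Q = 4881 * 3.4 * 24.9 / 11121
Q = 37.157 kW

37.157


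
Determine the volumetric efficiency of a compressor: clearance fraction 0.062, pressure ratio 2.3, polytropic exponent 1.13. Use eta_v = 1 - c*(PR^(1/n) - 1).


PR^(1/n) = 2.3^(1/1.13) = 2.08984044
eta_v = 1 - 0.062 * (2.08984044 - 1)
eta_v = 0.9324

0.9324
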